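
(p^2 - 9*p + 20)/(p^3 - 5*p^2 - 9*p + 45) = (p - 4)/(p^2 - 9)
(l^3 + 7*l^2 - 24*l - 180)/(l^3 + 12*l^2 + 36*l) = (l - 5)/l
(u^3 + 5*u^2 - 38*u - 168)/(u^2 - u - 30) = (u^2 + 11*u + 28)/(u + 5)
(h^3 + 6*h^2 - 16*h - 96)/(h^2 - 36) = (h^2 - 16)/(h - 6)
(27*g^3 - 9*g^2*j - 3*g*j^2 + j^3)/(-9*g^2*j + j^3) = (-3*g + j)/j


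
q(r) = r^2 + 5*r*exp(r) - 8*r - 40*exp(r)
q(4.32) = -1399.37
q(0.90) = -93.71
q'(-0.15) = -39.07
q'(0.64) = -67.03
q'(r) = 5*r*exp(r) + 2*r - 35*exp(r) - 8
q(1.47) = -151.60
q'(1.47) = -125.32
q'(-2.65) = -16.71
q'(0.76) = -73.19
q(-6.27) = 89.34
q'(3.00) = -403.71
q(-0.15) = -33.85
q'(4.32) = -1006.89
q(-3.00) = 30.26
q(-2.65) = 24.46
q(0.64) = -74.50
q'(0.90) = -81.22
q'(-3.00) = -16.49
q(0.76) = -82.91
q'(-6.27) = -20.67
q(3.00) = -517.14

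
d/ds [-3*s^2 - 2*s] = -6*s - 2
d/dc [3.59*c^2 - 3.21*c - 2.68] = 7.18*c - 3.21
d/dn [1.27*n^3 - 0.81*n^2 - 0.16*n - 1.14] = 3.81*n^2 - 1.62*n - 0.16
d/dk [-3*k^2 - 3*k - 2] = -6*k - 3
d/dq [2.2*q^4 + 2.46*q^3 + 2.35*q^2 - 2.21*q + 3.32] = 8.8*q^3 + 7.38*q^2 + 4.7*q - 2.21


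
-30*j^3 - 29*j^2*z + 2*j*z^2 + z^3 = (-5*j + z)*(j + z)*(6*j + z)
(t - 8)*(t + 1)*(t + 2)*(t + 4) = t^4 - t^3 - 42*t^2 - 104*t - 64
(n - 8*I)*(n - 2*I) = n^2 - 10*I*n - 16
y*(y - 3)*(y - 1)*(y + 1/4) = y^4 - 15*y^3/4 + 2*y^2 + 3*y/4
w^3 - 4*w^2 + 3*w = w*(w - 3)*(w - 1)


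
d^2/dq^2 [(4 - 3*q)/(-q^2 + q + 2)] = 2*((7 - 9*q)*(-q^2 + q + 2) - (2*q - 1)^2*(3*q - 4))/(-q^2 + q + 2)^3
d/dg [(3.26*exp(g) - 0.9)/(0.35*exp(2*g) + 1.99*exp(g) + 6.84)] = (-1.141*exp(2*g) + 0.63*exp(g) + 24.0894)*exp(g)/(0.1225*exp(4*g) + 1.393*exp(3*g) + 8.7481*exp(2*g) + 27.2232*exp(g) + 46.7856)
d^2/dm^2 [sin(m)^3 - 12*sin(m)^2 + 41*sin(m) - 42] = -9*sin(m)^3 + 48*sin(m)^2 - 35*sin(m) - 24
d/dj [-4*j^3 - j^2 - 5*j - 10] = -12*j^2 - 2*j - 5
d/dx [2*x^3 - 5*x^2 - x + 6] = 6*x^2 - 10*x - 1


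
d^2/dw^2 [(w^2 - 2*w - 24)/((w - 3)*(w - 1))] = 2*(2*w^3 - 81*w^2 + 306*w - 327)/(w^6 - 12*w^5 + 57*w^4 - 136*w^3 + 171*w^2 - 108*w + 27)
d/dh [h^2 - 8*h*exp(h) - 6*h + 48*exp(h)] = -8*h*exp(h) + 2*h + 40*exp(h) - 6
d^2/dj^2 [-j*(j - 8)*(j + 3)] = 10 - 6*j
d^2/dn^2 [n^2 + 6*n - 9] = 2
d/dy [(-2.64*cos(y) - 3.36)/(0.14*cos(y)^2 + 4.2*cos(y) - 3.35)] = (0.3696*sin(y)^2 - 0.940799999999999*cos(y) - 23.3256)*sin(y)/(0.14*cos(y)^2 + 4.2*cos(y) - 3.35)^2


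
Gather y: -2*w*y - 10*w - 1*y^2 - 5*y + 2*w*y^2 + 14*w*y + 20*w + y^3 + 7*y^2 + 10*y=10*w + y^3 + y^2*(2*w + 6) + y*(12*w + 5)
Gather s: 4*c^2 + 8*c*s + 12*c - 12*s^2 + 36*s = 4*c^2 + 12*c - 12*s^2 + s*(8*c + 36)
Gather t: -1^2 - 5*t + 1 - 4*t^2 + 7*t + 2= -4*t^2 + 2*t + 2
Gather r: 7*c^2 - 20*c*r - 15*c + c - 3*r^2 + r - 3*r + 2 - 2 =7*c^2 - 14*c - 3*r^2 + r*(-20*c - 2)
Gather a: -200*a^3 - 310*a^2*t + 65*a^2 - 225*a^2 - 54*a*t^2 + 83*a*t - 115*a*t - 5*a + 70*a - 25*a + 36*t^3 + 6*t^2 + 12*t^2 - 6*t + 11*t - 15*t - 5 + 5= -200*a^3 + a^2*(-310*t - 160) + a*(-54*t^2 - 32*t + 40) + 36*t^3 + 18*t^2 - 10*t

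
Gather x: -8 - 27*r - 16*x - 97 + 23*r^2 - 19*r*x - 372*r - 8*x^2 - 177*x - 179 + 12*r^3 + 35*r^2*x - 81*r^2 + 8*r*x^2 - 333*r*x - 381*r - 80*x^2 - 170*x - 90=12*r^3 - 58*r^2 - 780*r + x^2*(8*r - 88) + x*(35*r^2 - 352*r - 363) - 374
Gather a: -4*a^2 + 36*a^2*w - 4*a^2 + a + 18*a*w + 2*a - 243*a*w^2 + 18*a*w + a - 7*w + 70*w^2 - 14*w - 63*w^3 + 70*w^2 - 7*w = a^2*(36*w - 8) + a*(-243*w^2 + 36*w + 4) - 63*w^3 + 140*w^2 - 28*w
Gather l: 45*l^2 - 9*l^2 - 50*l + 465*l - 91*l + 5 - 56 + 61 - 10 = 36*l^2 + 324*l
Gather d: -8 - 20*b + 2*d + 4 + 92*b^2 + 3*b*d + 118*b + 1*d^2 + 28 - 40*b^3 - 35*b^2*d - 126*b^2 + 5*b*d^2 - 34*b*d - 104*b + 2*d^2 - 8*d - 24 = -40*b^3 - 34*b^2 - 6*b + d^2*(5*b + 3) + d*(-35*b^2 - 31*b - 6)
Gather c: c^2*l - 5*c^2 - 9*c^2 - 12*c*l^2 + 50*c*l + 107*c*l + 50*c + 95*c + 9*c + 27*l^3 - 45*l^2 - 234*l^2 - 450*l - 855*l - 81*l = c^2*(l - 14) + c*(-12*l^2 + 157*l + 154) + 27*l^3 - 279*l^2 - 1386*l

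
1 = 1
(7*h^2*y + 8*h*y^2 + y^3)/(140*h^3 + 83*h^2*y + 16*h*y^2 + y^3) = y*(h + y)/(20*h^2 + 9*h*y + y^2)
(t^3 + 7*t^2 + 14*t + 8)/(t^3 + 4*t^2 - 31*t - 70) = (t^2 + 5*t + 4)/(t^2 + 2*t - 35)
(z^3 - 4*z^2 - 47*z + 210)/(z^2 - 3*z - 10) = (z^2 + z - 42)/(z + 2)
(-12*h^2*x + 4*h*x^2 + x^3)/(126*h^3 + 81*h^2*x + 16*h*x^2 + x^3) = x*(-2*h + x)/(21*h^2 + 10*h*x + x^2)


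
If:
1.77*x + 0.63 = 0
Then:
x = -0.36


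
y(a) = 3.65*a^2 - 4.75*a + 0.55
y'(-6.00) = -48.55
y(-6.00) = 160.45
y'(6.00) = 39.05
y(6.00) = 103.45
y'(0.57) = -0.59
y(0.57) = -0.97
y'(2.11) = 10.65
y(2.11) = 6.78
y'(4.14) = 25.47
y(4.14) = 43.44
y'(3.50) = 20.80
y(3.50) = 28.64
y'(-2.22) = -20.96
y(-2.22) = 29.08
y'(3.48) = 20.65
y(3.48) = 28.22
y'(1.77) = 8.17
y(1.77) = 3.58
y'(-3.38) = -29.42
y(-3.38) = 58.30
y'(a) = 7.3*a - 4.75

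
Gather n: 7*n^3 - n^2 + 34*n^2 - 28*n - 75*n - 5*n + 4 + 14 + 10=7*n^3 + 33*n^2 - 108*n + 28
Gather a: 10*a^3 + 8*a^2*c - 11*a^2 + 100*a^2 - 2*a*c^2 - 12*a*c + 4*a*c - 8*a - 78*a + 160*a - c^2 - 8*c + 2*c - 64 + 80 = 10*a^3 + a^2*(8*c + 89) + a*(-2*c^2 - 8*c + 74) - c^2 - 6*c + 16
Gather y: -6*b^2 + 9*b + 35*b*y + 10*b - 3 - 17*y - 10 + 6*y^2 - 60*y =-6*b^2 + 19*b + 6*y^2 + y*(35*b - 77) - 13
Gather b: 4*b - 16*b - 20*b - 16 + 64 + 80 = 128 - 32*b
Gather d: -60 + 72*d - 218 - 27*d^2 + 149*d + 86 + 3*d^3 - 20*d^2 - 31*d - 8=3*d^3 - 47*d^2 + 190*d - 200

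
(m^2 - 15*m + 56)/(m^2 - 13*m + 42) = (m - 8)/(m - 6)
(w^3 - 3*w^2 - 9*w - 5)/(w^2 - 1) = (w^2 - 4*w - 5)/(w - 1)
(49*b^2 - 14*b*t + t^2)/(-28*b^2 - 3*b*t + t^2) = (-7*b + t)/(4*b + t)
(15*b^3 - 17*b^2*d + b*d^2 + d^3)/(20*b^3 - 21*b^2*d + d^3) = (3*b - d)/(4*b - d)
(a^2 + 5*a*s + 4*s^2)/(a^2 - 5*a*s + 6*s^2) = (a^2 + 5*a*s + 4*s^2)/(a^2 - 5*a*s + 6*s^2)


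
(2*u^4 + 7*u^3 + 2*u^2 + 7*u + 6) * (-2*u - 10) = -4*u^5 - 34*u^4 - 74*u^3 - 34*u^2 - 82*u - 60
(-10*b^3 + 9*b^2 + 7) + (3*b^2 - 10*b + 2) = -10*b^3 + 12*b^2 - 10*b + 9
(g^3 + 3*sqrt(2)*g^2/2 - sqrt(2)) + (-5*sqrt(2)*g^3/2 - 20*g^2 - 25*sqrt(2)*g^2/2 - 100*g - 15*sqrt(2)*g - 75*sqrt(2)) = -5*sqrt(2)*g^3/2 + g^3 - 20*g^2 - 11*sqrt(2)*g^2 - 100*g - 15*sqrt(2)*g - 76*sqrt(2)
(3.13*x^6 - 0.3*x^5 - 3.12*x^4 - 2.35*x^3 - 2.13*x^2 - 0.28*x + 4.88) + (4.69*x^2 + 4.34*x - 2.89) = 3.13*x^6 - 0.3*x^5 - 3.12*x^4 - 2.35*x^3 + 2.56*x^2 + 4.06*x + 1.99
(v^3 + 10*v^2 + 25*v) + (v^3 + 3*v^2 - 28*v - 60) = 2*v^3 + 13*v^2 - 3*v - 60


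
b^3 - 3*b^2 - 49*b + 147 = (b - 7)*(b - 3)*(b + 7)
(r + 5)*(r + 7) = r^2 + 12*r + 35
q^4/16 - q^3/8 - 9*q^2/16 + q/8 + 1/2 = (q/4 + 1/4)*(q/4 + 1/2)*(q - 4)*(q - 1)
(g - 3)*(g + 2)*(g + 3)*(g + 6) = g^4 + 8*g^3 + 3*g^2 - 72*g - 108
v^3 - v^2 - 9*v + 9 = (v - 3)*(v - 1)*(v + 3)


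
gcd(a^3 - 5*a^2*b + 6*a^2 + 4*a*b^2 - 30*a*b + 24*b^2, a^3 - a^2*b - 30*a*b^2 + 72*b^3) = a - 4*b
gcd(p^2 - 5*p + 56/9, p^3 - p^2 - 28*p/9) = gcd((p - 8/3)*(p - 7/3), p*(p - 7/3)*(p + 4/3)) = p - 7/3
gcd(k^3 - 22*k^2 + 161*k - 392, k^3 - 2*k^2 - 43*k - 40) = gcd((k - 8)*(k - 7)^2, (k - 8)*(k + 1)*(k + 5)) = k - 8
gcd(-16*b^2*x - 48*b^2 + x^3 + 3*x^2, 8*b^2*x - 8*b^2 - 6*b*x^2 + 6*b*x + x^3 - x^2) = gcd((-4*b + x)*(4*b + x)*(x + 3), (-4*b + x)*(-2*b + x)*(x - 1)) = -4*b + x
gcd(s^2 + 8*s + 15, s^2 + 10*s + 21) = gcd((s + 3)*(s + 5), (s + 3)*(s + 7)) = s + 3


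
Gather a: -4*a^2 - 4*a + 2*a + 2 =-4*a^2 - 2*a + 2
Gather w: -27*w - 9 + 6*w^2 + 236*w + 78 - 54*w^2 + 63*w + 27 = -48*w^2 + 272*w + 96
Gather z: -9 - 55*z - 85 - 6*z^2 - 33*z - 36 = -6*z^2 - 88*z - 130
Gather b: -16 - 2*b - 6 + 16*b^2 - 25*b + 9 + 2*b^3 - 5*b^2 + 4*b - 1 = 2*b^3 + 11*b^2 - 23*b - 14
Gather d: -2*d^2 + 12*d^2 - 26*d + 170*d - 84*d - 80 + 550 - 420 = 10*d^2 + 60*d + 50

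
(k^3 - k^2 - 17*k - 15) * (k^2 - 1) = k^5 - k^4 - 18*k^3 - 14*k^2 + 17*k + 15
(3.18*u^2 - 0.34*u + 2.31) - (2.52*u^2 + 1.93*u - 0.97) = 0.66*u^2 - 2.27*u + 3.28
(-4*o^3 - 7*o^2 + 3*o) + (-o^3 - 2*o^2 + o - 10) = -5*o^3 - 9*o^2 + 4*o - 10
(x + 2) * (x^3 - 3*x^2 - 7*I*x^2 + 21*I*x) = x^4 - x^3 - 7*I*x^3 - 6*x^2 + 7*I*x^2 + 42*I*x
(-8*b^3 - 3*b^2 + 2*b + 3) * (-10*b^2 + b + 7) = 80*b^5 + 22*b^4 - 79*b^3 - 49*b^2 + 17*b + 21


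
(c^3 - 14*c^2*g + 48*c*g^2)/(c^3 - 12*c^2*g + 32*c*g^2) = (c - 6*g)/(c - 4*g)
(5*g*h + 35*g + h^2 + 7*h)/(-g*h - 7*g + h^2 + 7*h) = (-5*g - h)/(g - h)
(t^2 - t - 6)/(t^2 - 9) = (t + 2)/(t + 3)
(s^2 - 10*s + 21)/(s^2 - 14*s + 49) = (s - 3)/(s - 7)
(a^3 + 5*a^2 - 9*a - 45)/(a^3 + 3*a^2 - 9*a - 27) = (a + 5)/(a + 3)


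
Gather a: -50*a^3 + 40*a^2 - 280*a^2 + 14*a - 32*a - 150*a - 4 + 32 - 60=-50*a^3 - 240*a^2 - 168*a - 32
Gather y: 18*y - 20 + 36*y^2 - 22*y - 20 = 36*y^2 - 4*y - 40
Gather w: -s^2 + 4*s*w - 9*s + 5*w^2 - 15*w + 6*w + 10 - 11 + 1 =-s^2 - 9*s + 5*w^2 + w*(4*s - 9)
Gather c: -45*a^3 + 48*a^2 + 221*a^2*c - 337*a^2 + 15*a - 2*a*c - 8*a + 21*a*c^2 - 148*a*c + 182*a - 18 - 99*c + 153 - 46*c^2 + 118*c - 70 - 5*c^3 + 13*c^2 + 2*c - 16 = -45*a^3 - 289*a^2 + 189*a - 5*c^3 + c^2*(21*a - 33) + c*(221*a^2 - 150*a + 21) + 49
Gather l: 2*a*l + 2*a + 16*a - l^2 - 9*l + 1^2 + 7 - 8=18*a - l^2 + l*(2*a - 9)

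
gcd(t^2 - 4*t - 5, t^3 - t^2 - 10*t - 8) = t + 1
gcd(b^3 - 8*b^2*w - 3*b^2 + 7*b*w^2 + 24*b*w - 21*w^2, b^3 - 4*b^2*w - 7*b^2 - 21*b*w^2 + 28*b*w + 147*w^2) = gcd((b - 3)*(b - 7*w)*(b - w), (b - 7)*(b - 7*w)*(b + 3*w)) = -b + 7*w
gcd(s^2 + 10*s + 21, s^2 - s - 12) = s + 3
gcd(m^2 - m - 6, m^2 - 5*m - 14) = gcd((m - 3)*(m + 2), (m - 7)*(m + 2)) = m + 2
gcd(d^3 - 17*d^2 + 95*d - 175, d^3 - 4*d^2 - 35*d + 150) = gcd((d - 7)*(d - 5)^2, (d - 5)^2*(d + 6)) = d^2 - 10*d + 25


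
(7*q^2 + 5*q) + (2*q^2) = 9*q^2 + 5*q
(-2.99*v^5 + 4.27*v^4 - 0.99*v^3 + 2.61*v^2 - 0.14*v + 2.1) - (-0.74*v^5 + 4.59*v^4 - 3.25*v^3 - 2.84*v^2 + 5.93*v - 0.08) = -2.25*v^5 - 0.32*v^4 + 2.26*v^3 + 5.45*v^2 - 6.07*v + 2.18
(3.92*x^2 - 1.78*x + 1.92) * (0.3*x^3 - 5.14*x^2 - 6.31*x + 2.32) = 1.176*x^5 - 20.6828*x^4 - 15.01*x^3 + 10.4574*x^2 - 16.2448*x + 4.4544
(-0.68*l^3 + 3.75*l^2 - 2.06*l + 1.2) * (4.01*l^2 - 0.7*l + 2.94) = -2.7268*l^5 + 15.5135*l^4 - 12.8848*l^3 + 17.279*l^2 - 6.8964*l + 3.528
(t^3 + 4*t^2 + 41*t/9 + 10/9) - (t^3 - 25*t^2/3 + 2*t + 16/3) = 37*t^2/3 + 23*t/9 - 38/9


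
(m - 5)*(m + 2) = m^2 - 3*m - 10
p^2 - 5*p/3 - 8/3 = (p - 8/3)*(p + 1)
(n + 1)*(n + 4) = n^2 + 5*n + 4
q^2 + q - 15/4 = (q - 3/2)*(q + 5/2)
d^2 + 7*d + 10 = (d + 2)*(d + 5)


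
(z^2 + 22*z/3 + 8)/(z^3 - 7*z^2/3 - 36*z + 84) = (3*z + 4)/(3*z^2 - 25*z + 42)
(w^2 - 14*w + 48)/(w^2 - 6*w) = (w - 8)/w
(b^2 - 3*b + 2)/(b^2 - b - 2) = (b - 1)/(b + 1)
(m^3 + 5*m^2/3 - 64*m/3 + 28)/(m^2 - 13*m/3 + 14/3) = m + 6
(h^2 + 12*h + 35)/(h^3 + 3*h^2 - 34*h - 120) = (h + 7)/(h^2 - 2*h - 24)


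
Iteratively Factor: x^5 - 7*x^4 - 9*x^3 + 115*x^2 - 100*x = (x)*(x^4 - 7*x^3 - 9*x^2 + 115*x - 100) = x*(x + 4)*(x^3 - 11*x^2 + 35*x - 25) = x*(x - 1)*(x + 4)*(x^2 - 10*x + 25) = x*(x - 5)*(x - 1)*(x + 4)*(x - 5)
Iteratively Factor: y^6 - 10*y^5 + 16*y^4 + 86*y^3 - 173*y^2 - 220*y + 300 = (y - 1)*(y^5 - 9*y^4 + 7*y^3 + 93*y^2 - 80*y - 300) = (y - 3)*(y - 1)*(y^4 - 6*y^3 - 11*y^2 + 60*y + 100) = (y - 3)*(y - 1)*(y + 2)*(y^3 - 8*y^2 + 5*y + 50) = (y - 5)*(y - 3)*(y - 1)*(y + 2)*(y^2 - 3*y - 10) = (y - 5)^2*(y - 3)*(y - 1)*(y + 2)*(y + 2)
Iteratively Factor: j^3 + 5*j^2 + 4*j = (j)*(j^2 + 5*j + 4) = j*(j + 1)*(j + 4)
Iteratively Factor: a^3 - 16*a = (a)*(a^2 - 16) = a*(a - 4)*(a + 4)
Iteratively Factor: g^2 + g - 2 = (g - 1)*(g + 2)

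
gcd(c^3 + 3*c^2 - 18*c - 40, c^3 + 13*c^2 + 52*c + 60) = c^2 + 7*c + 10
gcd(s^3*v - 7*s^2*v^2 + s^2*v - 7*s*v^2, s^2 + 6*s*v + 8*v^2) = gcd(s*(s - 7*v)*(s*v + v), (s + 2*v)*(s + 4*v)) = 1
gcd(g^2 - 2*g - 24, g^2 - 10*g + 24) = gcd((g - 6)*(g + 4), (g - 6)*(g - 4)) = g - 6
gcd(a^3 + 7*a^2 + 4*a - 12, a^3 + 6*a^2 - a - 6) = a^2 + 5*a - 6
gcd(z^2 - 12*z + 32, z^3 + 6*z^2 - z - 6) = 1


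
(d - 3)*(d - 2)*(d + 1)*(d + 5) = d^4 + d^3 - 19*d^2 + 11*d + 30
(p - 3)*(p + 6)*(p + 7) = p^3 + 10*p^2 + 3*p - 126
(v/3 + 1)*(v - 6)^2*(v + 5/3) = v^4/3 - 22*v^3/9 - 5*v^2 + 36*v + 60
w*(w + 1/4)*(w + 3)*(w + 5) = w^4 + 33*w^3/4 + 17*w^2 + 15*w/4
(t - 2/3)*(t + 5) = t^2 + 13*t/3 - 10/3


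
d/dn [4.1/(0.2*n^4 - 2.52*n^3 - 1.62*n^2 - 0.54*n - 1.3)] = (-3.28*n^3 + 30.996*n^2 + 13.284*n + 2.214)/(-0.2*n^4 + 2.52*n^3 + 1.62*n^2 + 0.54*n + 1.3)^2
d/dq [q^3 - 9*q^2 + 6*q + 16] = 3*q^2 - 18*q + 6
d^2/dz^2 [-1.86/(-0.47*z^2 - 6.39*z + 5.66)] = (-0.821748*z^2 - 11.172276*z + 1.86*(0.94*z + 6.39)*(1.88*z + 12.78) + 9.895944)/(0.47*z^2 + 6.39*z - 5.66)^3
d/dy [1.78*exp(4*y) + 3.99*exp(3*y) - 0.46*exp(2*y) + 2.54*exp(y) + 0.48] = (7.12*exp(3*y) + 11.97*exp(2*y) - 0.92*exp(y) + 2.54)*exp(y)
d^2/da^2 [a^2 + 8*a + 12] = 2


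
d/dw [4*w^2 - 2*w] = 8*w - 2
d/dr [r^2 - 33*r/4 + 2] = 2*r - 33/4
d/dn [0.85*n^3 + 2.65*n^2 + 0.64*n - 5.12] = 2.55*n^2 + 5.3*n + 0.64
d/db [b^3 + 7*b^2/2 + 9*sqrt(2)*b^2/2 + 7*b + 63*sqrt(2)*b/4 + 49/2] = 3*b^2 + 7*b + 9*sqrt(2)*b + 7 + 63*sqrt(2)/4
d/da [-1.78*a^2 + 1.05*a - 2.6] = 1.05 - 3.56*a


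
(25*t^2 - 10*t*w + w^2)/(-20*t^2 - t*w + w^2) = (-5*t + w)/(4*t + w)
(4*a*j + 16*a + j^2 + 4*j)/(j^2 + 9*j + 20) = (4*a + j)/(j + 5)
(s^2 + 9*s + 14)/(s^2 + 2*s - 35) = (s + 2)/(s - 5)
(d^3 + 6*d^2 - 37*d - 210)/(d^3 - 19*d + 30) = (d^2 + d - 42)/(d^2 - 5*d + 6)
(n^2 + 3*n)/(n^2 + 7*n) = (n + 3)/(n + 7)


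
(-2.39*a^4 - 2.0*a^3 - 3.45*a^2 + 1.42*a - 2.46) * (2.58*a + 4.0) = -6.1662*a^5 - 14.72*a^4 - 16.901*a^3 - 10.1364*a^2 - 0.6668*a - 9.84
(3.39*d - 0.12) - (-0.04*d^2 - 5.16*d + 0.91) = 0.04*d^2 + 8.55*d - 1.03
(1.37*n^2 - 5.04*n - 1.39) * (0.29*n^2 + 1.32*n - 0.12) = 0.3973*n^4 + 0.3468*n^3 - 7.2203*n^2 - 1.23*n + 0.1668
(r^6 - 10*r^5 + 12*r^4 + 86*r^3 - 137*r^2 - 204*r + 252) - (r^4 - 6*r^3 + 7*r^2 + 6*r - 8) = r^6 - 10*r^5 + 11*r^4 + 92*r^3 - 144*r^2 - 210*r + 260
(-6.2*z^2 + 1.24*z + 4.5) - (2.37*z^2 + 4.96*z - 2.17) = -8.57*z^2 - 3.72*z + 6.67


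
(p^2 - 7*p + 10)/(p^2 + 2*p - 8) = (p - 5)/(p + 4)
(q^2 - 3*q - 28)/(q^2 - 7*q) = (q + 4)/q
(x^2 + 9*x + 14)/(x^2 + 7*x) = (x + 2)/x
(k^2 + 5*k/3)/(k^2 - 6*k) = (k + 5/3)/(k - 6)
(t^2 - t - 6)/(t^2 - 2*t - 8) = (t - 3)/(t - 4)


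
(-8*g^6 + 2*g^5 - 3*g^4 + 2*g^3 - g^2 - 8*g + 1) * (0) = 0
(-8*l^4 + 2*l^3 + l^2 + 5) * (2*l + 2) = -16*l^5 - 12*l^4 + 6*l^3 + 2*l^2 + 10*l + 10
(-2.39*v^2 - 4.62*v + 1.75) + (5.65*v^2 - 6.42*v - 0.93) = 3.26*v^2 - 11.04*v + 0.82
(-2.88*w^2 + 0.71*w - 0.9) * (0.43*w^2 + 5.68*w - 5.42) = -1.2384*w^4 - 16.0531*w^3 + 19.2554*w^2 - 8.9602*w + 4.878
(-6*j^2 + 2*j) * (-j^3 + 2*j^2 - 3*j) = 6*j^5 - 14*j^4 + 22*j^3 - 6*j^2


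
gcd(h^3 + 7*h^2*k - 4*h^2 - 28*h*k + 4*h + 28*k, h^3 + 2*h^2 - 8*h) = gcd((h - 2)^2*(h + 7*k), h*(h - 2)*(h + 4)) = h - 2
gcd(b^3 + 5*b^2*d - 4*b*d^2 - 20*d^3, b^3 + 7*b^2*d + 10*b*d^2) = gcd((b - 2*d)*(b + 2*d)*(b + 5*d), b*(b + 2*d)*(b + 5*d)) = b^2 + 7*b*d + 10*d^2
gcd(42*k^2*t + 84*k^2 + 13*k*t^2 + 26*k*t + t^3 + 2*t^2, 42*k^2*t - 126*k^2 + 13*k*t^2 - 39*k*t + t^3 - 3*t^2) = 42*k^2 + 13*k*t + t^2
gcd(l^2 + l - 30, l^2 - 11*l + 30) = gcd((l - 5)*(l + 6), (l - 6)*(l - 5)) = l - 5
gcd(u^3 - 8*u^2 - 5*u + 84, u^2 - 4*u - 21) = u^2 - 4*u - 21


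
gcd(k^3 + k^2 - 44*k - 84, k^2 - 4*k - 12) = k + 2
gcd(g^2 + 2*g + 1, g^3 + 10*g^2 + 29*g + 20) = g + 1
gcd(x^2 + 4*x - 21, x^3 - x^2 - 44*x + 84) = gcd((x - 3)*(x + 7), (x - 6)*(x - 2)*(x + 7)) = x + 7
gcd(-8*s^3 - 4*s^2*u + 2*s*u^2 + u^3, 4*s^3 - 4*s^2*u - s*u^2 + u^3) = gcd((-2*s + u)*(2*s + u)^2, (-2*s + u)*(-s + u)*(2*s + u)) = 4*s^2 - u^2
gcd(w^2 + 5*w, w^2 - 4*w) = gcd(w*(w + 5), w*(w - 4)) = w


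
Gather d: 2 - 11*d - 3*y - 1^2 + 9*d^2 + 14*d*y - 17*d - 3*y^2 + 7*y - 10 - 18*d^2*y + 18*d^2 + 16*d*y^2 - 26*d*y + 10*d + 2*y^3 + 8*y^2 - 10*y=d^2*(27 - 18*y) + d*(16*y^2 - 12*y - 18) + 2*y^3 + 5*y^2 - 6*y - 9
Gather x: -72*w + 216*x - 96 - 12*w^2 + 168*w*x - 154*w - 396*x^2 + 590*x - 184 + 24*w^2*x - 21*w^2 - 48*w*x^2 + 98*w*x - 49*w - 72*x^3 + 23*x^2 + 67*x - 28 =-33*w^2 - 275*w - 72*x^3 + x^2*(-48*w - 373) + x*(24*w^2 + 266*w + 873) - 308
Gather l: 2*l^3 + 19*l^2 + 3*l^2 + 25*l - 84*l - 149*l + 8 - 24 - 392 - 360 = 2*l^3 + 22*l^2 - 208*l - 768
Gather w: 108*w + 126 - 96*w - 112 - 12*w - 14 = 0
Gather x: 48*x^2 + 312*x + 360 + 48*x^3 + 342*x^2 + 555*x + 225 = 48*x^3 + 390*x^2 + 867*x + 585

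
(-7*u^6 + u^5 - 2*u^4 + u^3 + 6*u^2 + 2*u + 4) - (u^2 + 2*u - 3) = -7*u^6 + u^5 - 2*u^4 + u^3 + 5*u^2 + 7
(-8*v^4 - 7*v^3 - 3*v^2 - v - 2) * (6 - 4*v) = 32*v^5 - 20*v^4 - 30*v^3 - 14*v^2 + 2*v - 12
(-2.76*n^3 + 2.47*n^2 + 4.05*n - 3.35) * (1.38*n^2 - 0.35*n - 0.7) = -3.8088*n^5 + 4.3746*n^4 + 6.6565*n^3 - 7.7695*n^2 - 1.6625*n + 2.345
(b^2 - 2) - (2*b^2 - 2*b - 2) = -b^2 + 2*b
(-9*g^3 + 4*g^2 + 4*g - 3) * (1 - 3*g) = 27*g^4 - 21*g^3 - 8*g^2 + 13*g - 3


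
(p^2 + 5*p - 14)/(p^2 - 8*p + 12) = (p + 7)/(p - 6)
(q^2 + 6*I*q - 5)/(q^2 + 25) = (q + I)/(q - 5*I)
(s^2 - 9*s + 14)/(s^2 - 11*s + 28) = (s - 2)/(s - 4)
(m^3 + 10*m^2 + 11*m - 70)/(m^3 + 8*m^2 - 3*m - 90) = (m^2 + 5*m - 14)/(m^2 + 3*m - 18)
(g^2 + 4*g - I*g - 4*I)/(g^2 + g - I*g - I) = (g + 4)/(g + 1)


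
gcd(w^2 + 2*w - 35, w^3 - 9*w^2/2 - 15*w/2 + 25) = w - 5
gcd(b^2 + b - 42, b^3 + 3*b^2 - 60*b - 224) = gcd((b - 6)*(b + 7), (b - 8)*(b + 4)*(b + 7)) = b + 7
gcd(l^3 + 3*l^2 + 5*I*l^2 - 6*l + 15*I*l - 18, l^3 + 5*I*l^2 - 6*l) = l^2 + 5*I*l - 6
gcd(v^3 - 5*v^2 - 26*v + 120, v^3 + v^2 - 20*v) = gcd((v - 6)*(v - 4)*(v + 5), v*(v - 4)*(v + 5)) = v^2 + v - 20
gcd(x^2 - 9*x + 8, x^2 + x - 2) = x - 1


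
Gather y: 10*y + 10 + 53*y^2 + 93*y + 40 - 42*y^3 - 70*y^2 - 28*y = -42*y^3 - 17*y^2 + 75*y + 50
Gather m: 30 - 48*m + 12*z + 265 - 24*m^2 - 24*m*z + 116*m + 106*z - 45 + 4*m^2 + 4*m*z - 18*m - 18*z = -20*m^2 + m*(50 - 20*z) + 100*z + 250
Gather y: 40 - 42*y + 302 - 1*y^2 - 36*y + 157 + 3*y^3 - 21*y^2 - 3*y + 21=3*y^3 - 22*y^2 - 81*y + 520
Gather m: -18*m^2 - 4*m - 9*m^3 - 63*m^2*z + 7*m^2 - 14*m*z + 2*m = -9*m^3 + m^2*(-63*z - 11) + m*(-14*z - 2)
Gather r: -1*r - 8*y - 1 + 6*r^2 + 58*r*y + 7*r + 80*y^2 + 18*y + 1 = 6*r^2 + r*(58*y + 6) + 80*y^2 + 10*y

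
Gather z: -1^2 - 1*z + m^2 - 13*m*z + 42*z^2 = m^2 + 42*z^2 + z*(-13*m - 1) - 1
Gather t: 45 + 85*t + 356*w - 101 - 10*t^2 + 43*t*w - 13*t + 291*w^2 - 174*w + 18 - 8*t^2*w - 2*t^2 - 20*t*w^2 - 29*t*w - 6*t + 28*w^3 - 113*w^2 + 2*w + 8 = t^2*(-8*w - 12) + t*(-20*w^2 + 14*w + 66) + 28*w^3 + 178*w^2 + 184*w - 30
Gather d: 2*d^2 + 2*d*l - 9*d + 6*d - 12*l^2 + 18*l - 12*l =2*d^2 + d*(2*l - 3) - 12*l^2 + 6*l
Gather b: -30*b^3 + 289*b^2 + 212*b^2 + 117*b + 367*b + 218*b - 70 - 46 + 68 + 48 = -30*b^3 + 501*b^2 + 702*b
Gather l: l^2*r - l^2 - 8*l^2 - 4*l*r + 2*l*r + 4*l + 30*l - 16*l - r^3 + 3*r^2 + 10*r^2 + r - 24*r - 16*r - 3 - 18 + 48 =l^2*(r - 9) + l*(18 - 2*r) - r^3 + 13*r^2 - 39*r + 27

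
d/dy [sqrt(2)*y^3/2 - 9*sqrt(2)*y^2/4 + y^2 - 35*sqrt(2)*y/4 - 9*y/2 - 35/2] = 3*sqrt(2)*y^2/2 - 9*sqrt(2)*y/2 + 2*y - 35*sqrt(2)/4 - 9/2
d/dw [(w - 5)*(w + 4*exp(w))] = w + (w - 5)*(4*exp(w) + 1) + 4*exp(w)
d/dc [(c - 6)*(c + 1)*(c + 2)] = 3*c^2 - 6*c - 16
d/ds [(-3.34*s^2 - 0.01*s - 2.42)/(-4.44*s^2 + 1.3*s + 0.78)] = (-4.3864*s^2 - 26.7*s + 3.1382)/(19.7136*s^4 - 11.544*s^3 - 5.2364*s^2 + 2.028*s + 0.6084)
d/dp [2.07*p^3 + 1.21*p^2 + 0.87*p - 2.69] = 6.21*p^2 + 2.42*p + 0.87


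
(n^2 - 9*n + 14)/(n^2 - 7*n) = (n - 2)/n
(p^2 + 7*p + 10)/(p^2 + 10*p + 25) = (p + 2)/(p + 5)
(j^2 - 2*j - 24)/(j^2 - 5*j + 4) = (j^2 - 2*j - 24)/(j^2 - 5*j + 4)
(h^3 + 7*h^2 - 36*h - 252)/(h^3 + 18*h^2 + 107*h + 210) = (h - 6)/(h + 5)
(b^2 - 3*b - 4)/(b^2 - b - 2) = (b - 4)/(b - 2)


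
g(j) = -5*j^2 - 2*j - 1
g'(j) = -10*j - 2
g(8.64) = -391.53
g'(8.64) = -88.40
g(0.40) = -2.60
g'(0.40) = -6.00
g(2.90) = -48.85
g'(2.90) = -31.00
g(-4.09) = -76.46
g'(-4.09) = 38.90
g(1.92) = -23.27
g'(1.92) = -21.20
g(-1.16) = -5.41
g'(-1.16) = 9.60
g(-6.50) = -199.25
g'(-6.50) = 63.00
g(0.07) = -1.16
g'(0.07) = -2.70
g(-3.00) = -40.00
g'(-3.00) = 28.00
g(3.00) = -52.00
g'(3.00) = -32.00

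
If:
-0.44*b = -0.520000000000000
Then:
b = 1.18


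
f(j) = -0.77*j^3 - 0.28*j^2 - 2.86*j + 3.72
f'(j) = -2.31*j^2 - 0.56*j - 2.86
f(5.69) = -163.47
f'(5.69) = -80.84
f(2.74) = -22.06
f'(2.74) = -21.74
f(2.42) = -15.75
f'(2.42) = -17.74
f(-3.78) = 52.12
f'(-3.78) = -33.75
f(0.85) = 0.61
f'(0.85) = -5.00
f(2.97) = -27.42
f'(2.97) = -24.90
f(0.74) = 1.14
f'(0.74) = -4.54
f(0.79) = 0.91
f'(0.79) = -4.74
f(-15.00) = 2582.37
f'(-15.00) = -514.21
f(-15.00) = 2582.37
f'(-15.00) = -514.21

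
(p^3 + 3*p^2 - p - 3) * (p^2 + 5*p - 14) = p^5 + 8*p^4 - 50*p^2 - p + 42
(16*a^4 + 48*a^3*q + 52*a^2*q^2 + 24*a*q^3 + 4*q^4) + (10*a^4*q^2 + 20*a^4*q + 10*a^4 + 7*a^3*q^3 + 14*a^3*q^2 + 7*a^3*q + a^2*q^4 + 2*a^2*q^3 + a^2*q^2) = 10*a^4*q^2 + 20*a^4*q + 26*a^4 + 7*a^3*q^3 + 14*a^3*q^2 + 55*a^3*q + a^2*q^4 + 2*a^2*q^3 + 53*a^2*q^2 + 24*a*q^3 + 4*q^4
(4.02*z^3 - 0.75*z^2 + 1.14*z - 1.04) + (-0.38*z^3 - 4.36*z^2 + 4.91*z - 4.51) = 3.64*z^3 - 5.11*z^2 + 6.05*z - 5.55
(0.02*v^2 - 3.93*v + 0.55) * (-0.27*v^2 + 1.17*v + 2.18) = -0.0054*v^4 + 1.0845*v^3 - 4.703*v^2 - 7.9239*v + 1.199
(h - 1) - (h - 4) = 3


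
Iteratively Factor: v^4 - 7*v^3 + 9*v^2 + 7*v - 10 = (v + 1)*(v^3 - 8*v^2 + 17*v - 10) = (v - 5)*(v + 1)*(v^2 - 3*v + 2) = (v - 5)*(v - 1)*(v + 1)*(v - 2)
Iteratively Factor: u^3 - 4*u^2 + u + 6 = (u - 2)*(u^2 - 2*u - 3) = (u - 2)*(u + 1)*(u - 3)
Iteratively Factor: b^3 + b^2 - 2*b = (b + 2)*(b^2 - b) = b*(b + 2)*(b - 1)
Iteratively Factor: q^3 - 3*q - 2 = (q + 1)*(q^2 - q - 2) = (q - 2)*(q + 1)*(q + 1)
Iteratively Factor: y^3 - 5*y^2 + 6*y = (y)*(y^2 - 5*y + 6) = y*(y - 3)*(y - 2)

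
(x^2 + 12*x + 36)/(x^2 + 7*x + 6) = (x + 6)/(x + 1)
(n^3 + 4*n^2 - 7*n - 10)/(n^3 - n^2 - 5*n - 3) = (n^2 + 3*n - 10)/(n^2 - 2*n - 3)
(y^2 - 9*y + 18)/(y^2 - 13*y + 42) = (y - 3)/(y - 7)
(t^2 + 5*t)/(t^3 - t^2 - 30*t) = 1/(t - 6)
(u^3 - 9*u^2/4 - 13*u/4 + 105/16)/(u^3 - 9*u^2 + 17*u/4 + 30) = (8*u^2 + 2*u - 21)/(4*(2*u^2 - 13*u - 24))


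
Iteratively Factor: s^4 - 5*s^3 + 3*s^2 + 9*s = (s - 3)*(s^3 - 2*s^2 - 3*s) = (s - 3)*(s + 1)*(s^2 - 3*s) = s*(s - 3)*(s + 1)*(s - 3)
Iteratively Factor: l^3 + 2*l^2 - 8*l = (l + 4)*(l^2 - 2*l) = l*(l + 4)*(l - 2)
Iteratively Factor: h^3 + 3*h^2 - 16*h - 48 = (h - 4)*(h^2 + 7*h + 12) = (h - 4)*(h + 3)*(h + 4)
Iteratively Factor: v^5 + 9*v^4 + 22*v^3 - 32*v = (v + 4)*(v^4 + 5*v^3 + 2*v^2 - 8*v) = (v + 4)^2*(v^3 + v^2 - 2*v) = (v - 1)*(v + 4)^2*(v^2 + 2*v) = v*(v - 1)*(v + 4)^2*(v + 2)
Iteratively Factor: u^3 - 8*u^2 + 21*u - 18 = (u - 2)*(u^2 - 6*u + 9) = (u - 3)*(u - 2)*(u - 3)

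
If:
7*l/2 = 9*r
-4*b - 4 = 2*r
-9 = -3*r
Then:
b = -5/2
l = 54/7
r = 3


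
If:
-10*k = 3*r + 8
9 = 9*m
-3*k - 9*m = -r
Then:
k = -35/19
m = 1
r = 66/19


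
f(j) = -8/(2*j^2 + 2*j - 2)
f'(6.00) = 0.03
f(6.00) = -0.10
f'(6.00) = 0.03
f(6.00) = -0.10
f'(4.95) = 0.05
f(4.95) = -0.14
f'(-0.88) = -2.49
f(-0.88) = 3.62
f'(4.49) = 0.07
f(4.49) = -0.17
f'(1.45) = 2.39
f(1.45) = -1.57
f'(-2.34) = -3.23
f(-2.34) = -1.87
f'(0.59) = 2275.81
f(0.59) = 64.62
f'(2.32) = 0.50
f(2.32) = -0.60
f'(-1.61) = -27714.49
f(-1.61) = 223.46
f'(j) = -8*(-4*j - 2)/(2*j^2 + 2*j - 2)^2 = 4*(2*j + 1)/(j^2 + j - 1)^2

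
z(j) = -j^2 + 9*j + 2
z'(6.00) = -3.00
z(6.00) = 20.00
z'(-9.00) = 27.00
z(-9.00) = -160.00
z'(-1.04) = 11.08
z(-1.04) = -8.44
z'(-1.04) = 11.08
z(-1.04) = -8.44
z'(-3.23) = 15.46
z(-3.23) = -37.50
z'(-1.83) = 12.66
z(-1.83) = -17.82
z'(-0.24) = 9.48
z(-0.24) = -0.22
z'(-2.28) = 13.56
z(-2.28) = -23.72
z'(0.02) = 8.96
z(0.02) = 2.18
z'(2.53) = 3.94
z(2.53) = 18.37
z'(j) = 9 - 2*j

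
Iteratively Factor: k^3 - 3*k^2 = (k - 3)*(k^2) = k*(k - 3)*(k)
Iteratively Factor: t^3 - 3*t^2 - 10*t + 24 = (t - 4)*(t^2 + t - 6) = (t - 4)*(t - 2)*(t + 3)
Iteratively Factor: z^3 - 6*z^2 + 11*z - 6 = (z - 1)*(z^2 - 5*z + 6) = (z - 3)*(z - 1)*(z - 2)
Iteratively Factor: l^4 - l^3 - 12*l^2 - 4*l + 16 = (l + 2)*(l^3 - 3*l^2 - 6*l + 8) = (l - 4)*(l + 2)*(l^2 + l - 2) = (l - 4)*(l + 2)^2*(l - 1)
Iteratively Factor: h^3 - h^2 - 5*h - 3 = (h + 1)*(h^2 - 2*h - 3) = (h + 1)^2*(h - 3)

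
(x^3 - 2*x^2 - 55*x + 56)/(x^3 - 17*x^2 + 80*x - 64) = (x + 7)/(x - 8)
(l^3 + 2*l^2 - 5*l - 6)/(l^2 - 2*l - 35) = (-l^3 - 2*l^2 + 5*l + 6)/(-l^2 + 2*l + 35)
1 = 1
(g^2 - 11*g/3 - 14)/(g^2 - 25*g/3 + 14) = (3*g + 7)/(3*g - 7)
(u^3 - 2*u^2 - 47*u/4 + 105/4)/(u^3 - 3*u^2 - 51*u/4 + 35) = (u - 3)/(u - 4)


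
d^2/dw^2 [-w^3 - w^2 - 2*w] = -6*w - 2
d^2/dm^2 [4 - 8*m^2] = -16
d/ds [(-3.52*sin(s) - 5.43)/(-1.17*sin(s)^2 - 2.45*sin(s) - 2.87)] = (-12.7062*sin(s) + 2.0592*cos(2*s) - 5.2603)*cos(s)/(1.17*sin(s)^2 + 2.45*sin(s) + 2.87)^2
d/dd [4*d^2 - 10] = 8*d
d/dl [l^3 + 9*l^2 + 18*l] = 3*l^2 + 18*l + 18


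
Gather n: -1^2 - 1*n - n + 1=-2*n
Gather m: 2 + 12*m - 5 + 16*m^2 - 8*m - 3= 16*m^2 + 4*m - 6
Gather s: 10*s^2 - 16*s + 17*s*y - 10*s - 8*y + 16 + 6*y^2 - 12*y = 10*s^2 + s*(17*y - 26) + 6*y^2 - 20*y + 16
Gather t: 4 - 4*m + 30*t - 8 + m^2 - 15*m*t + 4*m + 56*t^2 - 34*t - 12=m^2 + 56*t^2 + t*(-15*m - 4) - 16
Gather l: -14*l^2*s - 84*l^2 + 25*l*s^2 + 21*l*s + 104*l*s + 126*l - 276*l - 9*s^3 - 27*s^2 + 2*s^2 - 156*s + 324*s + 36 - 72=l^2*(-14*s - 84) + l*(25*s^2 + 125*s - 150) - 9*s^3 - 25*s^2 + 168*s - 36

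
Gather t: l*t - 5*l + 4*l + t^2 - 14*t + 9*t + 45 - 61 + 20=-l + t^2 + t*(l - 5) + 4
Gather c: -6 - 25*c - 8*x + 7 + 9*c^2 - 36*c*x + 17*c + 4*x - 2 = 9*c^2 + c*(-36*x - 8) - 4*x - 1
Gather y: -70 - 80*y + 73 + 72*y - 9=-8*y - 6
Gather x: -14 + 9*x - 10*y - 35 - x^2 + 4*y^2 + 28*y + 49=-x^2 + 9*x + 4*y^2 + 18*y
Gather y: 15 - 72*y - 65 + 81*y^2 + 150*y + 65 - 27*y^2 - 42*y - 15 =54*y^2 + 36*y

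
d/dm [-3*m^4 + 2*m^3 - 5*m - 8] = -12*m^3 + 6*m^2 - 5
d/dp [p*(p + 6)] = 2*p + 6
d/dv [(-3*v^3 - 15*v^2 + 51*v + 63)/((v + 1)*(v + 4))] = 3*(-v^2 - 8*v - 37)/(v^2 + 8*v + 16)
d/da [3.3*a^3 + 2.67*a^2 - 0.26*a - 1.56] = 9.9*a^2 + 5.34*a - 0.26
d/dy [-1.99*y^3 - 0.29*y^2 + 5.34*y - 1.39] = -5.97*y^2 - 0.58*y + 5.34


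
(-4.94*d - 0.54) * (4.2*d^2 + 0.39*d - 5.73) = -20.748*d^3 - 4.1946*d^2 + 28.0956*d + 3.0942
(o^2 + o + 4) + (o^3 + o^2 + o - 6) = o^3 + 2*o^2 + 2*o - 2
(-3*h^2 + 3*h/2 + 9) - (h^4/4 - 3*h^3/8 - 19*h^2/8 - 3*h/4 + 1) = -h^4/4 + 3*h^3/8 - 5*h^2/8 + 9*h/4 + 8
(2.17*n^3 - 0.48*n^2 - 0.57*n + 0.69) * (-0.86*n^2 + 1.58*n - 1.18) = -1.8662*n^5 + 3.8414*n^4 - 2.8288*n^3 - 0.9276*n^2 + 1.7628*n - 0.8142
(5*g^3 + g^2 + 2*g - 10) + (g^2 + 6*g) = 5*g^3 + 2*g^2 + 8*g - 10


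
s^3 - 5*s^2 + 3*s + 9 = (s - 3)^2*(s + 1)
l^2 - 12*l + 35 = (l - 7)*(l - 5)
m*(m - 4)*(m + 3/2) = m^3 - 5*m^2/2 - 6*m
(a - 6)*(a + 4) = a^2 - 2*a - 24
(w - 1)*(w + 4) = w^2 + 3*w - 4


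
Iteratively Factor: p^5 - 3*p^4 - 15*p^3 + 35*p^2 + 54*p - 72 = (p - 4)*(p^4 + p^3 - 11*p^2 - 9*p + 18) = (p - 4)*(p + 3)*(p^3 - 2*p^2 - 5*p + 6) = (p - 4)*(p - 1)*(p + 3)*(p^2 - p - 6) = (p - 4)*(p - 1)*(p + 2)*(p + 3)*(p - 3)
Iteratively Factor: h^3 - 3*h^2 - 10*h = (h)*(h^2 - 3*h - 10) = h*(h + 2)*(h - 5)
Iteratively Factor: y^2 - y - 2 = (y - 2)*(y + 1)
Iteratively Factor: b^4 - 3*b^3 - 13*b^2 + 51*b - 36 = (b + 4)*(b^3 - 7*b^2 + 15*b - 9) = (b - 3)*(b + 4)*(b^2 - 4*b + 3) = (b - 3)*(b - 1)*(b + 4)*(b - 3)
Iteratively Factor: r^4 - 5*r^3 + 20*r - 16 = (r + 2)*(r^3 - 7*r^2 + 14*r - 8) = (r - 4)*(r + 2)*(r^2 - 3*r + 2) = (r - 4)*(r - 1)*(r + 2)*(r - 2)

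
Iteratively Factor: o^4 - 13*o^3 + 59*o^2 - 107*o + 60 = (o - 5)*(o^3 - 8*o^2 + 19*o - 12) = (o - 5)*(o - 3)*(o^2 - 5*o + 4) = (o - 5)*(o - 4)*(o - 3)*(o - 1)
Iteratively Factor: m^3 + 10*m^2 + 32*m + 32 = (m + 4)*(m^2 + 6*m + 8) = (m + 4)^2*(m + 2)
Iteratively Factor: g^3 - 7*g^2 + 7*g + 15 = (g + 1)*(g^2 - 8*g + 15) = (g - 3)*(g + 1)*(g - 5)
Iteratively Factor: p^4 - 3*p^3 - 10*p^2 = (p)*(p^3 - 3*p^2 - 10*p) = p^2*(p^2 - 3*p - 10) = p^2*(p + 2)*(p - 5)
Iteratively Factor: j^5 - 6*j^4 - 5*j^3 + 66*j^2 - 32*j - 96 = (j + 3)*(j^4 - 9*j^3 + 22*j^2 - 32) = (j - 4)*(j + 3)*(j^3 - 5*j^2 + 2*j + 8) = (j - 4)*(j - 2)*(j + 3)*(j^2 - 3*j - 4) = (j - 4)*(j - 2)*(j + 1)*(j + 3)*(j - 4)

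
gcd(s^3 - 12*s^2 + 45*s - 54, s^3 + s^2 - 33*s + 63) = s^2 - 6*s + 9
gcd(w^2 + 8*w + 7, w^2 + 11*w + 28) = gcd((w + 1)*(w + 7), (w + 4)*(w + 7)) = w + 7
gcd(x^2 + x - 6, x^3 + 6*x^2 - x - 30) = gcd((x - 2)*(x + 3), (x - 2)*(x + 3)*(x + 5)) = x^2 + x - 6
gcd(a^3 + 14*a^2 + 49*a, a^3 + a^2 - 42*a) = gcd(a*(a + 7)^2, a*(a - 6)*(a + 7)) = a^2 + 7*a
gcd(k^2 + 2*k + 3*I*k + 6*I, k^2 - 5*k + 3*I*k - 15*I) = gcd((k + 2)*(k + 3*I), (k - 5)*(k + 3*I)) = k + 3*I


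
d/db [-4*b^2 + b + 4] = 1 - 8*b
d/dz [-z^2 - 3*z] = -2*z - 3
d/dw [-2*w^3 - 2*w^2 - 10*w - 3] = -6*w^2 - 4*w - 10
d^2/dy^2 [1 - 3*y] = 0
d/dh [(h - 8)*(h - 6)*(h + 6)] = 3*h^2 - 16*h - 36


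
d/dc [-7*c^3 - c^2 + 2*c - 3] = -21*c^2 - 2*c + 2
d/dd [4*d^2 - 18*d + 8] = 8*d - 18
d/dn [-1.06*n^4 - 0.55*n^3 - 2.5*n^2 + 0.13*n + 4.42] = -4.24*n^3 - 1.65*n^2 - 5.0*n + 0.13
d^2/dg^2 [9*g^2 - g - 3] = 18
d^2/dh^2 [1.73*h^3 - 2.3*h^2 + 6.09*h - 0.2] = 10.38*h - 4.6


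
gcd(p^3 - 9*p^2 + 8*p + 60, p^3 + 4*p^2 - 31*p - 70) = p^2 - 3*p - 10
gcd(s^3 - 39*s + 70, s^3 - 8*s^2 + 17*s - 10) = s^2 - 7*s + 10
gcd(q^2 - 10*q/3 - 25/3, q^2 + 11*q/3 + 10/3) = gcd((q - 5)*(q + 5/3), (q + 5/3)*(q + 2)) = q + 5/3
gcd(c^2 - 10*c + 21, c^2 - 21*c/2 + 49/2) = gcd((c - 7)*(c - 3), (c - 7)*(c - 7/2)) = c - 7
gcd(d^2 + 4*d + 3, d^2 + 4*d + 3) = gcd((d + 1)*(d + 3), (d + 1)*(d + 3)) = d^2 + 4*d + 3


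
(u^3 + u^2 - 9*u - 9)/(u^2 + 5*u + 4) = (u^2 - 9)/(u + 4)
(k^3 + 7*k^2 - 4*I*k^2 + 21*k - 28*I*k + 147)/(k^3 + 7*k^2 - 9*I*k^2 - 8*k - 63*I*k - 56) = (k^2 - 4*I*k + 21)/(k^2 - 9*I*k - 8)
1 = 1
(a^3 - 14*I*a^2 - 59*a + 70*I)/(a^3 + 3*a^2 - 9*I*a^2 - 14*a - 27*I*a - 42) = (a - 5*I)/(a + 3)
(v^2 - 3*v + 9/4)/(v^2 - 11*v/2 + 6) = (v - 3/2)/(v - 4)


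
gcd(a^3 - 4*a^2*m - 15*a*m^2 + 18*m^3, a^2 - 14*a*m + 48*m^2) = a - 6*m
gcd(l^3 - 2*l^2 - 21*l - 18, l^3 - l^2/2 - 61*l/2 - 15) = l - 6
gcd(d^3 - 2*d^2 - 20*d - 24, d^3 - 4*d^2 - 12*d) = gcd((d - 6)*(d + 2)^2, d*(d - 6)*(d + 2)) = d^2 - 4*d - 12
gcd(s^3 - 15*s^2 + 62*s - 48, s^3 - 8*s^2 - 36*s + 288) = s^2 - 14*s + 48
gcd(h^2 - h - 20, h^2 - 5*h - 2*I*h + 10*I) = h - 5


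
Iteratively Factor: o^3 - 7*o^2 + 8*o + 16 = (o - 4)*(o^2 - 3*o - 4) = (o - 4)*(o + 1)*(o - 4)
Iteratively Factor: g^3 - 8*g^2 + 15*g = (g - 5)*(g^2 - 3*g) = g*(g - 5)*(g - 3)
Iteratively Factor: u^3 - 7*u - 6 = (u - 3)*(u^2 + 3*u + 2) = (u - 3)*(u + 1)*(u + 2)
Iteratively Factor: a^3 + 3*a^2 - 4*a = (a + 4)*(a^2 - a) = (a - 1)*(a + 4)*(a)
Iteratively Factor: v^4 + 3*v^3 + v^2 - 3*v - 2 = (v - 1)*(v^3 + 4*v^2 + 5*v + 2) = (v - 1)*(v + 2)*(v^2 + 2*v + 1) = (v - 1)*(v + 1)*(v + 2)*(v + 1)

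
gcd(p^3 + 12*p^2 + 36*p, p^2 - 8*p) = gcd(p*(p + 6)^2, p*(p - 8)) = p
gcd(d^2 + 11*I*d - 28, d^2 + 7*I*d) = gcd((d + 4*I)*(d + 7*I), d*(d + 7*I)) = d + 7*I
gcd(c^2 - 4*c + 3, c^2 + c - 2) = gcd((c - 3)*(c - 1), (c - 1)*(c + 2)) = c - 1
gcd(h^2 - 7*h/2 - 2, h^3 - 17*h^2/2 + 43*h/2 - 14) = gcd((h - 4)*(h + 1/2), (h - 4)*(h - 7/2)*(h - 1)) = h - 4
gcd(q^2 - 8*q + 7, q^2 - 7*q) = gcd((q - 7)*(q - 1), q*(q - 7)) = q - 7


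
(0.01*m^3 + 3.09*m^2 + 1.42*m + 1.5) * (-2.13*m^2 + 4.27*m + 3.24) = -0.0213*m^5 - 6.539*m^4 + 10.2021*m^3 + 12.88*m^2 + 11.0058*m + 4.86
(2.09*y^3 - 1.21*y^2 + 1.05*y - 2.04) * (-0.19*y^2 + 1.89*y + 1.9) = -0.3971*y^5 + 4.18*y^4 + 1.4846*y^3 + 0.0731*y^2 - 1.8606*y - 3.876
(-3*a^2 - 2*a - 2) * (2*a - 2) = -6*a^3 + 2*a^2 + 4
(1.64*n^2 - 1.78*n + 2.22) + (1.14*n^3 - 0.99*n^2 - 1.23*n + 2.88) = 1.14*n^3 + 0.65*n^2 - 3.01*n + 5.1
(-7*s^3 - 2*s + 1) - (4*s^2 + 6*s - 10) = -7*s^3 - 4*s^2 - 8*s + 11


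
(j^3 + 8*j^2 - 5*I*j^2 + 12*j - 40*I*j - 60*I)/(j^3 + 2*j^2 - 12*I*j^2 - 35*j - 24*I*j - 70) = (j + 6)/(j - 7*I)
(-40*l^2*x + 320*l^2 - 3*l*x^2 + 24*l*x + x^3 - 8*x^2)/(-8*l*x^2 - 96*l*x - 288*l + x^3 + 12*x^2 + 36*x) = (5*l*x - 40*l + x^2 - 8*x)/(x^2 + 12*x + 36)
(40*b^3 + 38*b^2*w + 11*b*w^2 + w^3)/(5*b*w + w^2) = 8*b^2/w + 6*b + w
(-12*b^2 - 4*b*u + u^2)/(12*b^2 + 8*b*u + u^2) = (-6*b + u)/(6*b + u)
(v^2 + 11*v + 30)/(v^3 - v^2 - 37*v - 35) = (v + 6)/(v^2 - 6*v - 7)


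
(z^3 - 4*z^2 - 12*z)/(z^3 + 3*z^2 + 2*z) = (z - 6)/(z + 1)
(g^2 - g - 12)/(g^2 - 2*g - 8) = (g + 3)/(g + 2)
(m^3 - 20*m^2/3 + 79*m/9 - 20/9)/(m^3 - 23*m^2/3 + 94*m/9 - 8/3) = (m - 5)/(m - 6)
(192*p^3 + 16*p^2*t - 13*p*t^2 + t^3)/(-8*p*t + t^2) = -24*p^2/t - 5*p + t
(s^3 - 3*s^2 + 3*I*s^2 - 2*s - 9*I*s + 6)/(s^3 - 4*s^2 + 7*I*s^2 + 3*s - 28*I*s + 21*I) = (s^2 + 3*I*s - 2)/(s^2 + s*(-1 + 7*I) - 7*I)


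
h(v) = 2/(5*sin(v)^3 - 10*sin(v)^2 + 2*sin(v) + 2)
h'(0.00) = -1.00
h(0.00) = 1.00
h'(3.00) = -0.24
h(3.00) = 0.95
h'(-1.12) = -0.21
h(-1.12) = -0.17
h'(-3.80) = -18.70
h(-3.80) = 3.20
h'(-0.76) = -1.00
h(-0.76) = -0.35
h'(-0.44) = -21.63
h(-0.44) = -1.90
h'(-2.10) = 0.28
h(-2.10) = -0.19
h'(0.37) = 2.23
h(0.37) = 1.21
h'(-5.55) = 54.00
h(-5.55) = 5.58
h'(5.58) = -1.39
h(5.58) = -0.41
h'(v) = 2*(-15*sin(v)^2*cos(v) + 20*sin(v)*cos(v) - 2*cos(v))/(5*sin(v)^3 - 10*sin(v)^2 + 2*sin(v) + 2)^2 = 2*(-15*sin(v)^2 + 20*sin(v) - 2)*cos(v)/(5*sin(v)^3 - 10*sin(v)^2 + 2*sin(v) + 2)^2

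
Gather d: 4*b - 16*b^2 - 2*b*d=-16*b^2 - 2*b*d + 4*b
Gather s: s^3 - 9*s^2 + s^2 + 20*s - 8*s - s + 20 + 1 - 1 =s^3 - 8*s^2 + 11*s + 20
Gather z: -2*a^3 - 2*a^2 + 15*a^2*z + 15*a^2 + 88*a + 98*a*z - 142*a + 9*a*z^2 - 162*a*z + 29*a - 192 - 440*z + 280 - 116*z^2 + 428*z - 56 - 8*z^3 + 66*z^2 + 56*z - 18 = -2*a^3 + 13*a^2 - 25*a - 8*z^3 + z^2*(9*a - 50) + z*(15*a^2 - 64*a + 44) + 14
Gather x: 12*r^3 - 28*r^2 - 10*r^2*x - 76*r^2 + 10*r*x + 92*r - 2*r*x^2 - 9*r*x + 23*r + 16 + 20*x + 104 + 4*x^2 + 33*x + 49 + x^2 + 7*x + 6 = 12*r^3 - 104*r^2 + 115*r + x^2*(5 - 2*r) + x*(-10*r^2 + r + 60) + 175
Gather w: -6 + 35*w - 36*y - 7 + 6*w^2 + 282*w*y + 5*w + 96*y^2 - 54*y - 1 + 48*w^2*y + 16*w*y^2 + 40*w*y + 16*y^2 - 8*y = w^2*(48*y + 6) + w*(16*y^2 + 322*y + 40) + 112*y^2 - 98*y - 14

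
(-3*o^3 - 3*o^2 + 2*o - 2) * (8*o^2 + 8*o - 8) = -24*o^5 - 48*o^4 + 16*o^3 + 24*o^2 - 32*o + 16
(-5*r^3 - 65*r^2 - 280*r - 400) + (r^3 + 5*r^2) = -4*r^3 - 60*r^2 - 280*r - 400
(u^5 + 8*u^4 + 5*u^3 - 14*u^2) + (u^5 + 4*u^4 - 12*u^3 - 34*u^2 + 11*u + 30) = 2*u^5 + 12*u^4 - 7*u^3 - 48*u^2 + 11*u + 30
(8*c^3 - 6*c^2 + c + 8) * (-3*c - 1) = -24*c^4 + 10*c^3 + 3*c^2 - 25*c - 8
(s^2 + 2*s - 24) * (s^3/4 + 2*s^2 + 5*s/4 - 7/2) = s^5/4 + 5*s^4/2 - 3*s^3/4 - 49*s^2 - 37*s + 84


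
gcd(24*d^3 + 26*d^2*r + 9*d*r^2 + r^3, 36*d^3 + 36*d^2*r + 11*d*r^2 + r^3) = 6*d^2 + 5*d*r + r^2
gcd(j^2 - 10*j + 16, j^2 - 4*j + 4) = j - 2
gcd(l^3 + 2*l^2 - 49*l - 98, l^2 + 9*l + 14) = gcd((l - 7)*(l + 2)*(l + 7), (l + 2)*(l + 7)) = l^2 + 9*l + 14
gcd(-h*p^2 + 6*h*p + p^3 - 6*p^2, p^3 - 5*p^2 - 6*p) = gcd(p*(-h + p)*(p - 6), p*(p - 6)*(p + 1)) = p^2 - 6*p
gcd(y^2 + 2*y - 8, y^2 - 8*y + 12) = y - 2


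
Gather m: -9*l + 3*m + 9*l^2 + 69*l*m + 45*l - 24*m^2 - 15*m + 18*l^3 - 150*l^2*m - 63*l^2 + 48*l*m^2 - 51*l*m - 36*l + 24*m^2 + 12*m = 18*l^3 - 54*l^2 + 48*l*m^2 + m*(-150*l^2 + 18*l)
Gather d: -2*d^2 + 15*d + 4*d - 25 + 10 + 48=-2*d^2 + 19*d + 33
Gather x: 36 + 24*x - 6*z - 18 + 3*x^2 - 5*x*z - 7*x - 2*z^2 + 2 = 3*x^2 + x*(17 - 5*z) - 2*z^2 - 6*z + 20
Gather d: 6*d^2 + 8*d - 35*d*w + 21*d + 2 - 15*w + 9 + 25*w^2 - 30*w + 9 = 6*d^2 + d*(29 - 35*w) + 25*w^2 - 45*w + 20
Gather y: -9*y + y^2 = y^2 - 9*y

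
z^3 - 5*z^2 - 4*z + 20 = (z - 5)*(z - 2)*(z + 2)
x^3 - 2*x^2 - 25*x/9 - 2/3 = (x - 3)*(x + 1/3)*(x + 2/3)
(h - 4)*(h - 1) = h^2 - 5*h + 4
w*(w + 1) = w^2 + w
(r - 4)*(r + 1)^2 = r^3 - 2*r^2 - 7*r - 4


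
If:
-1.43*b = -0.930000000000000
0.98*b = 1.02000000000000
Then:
No Solution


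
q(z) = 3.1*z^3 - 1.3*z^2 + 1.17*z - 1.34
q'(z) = 9.3*z^2 - 2.6*z + 1.17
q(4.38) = 239.33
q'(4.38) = 168.20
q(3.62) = 132.92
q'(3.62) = 113.63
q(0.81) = 0.40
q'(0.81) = 5.17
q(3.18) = 88.92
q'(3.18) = 86.95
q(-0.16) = -1.57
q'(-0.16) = 1.82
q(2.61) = 47.97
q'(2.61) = 57.74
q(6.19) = 691.34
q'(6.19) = 341.42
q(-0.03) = -1.38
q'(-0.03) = 1.26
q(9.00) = 2163.79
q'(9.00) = 731.07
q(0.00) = -1.34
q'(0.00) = 1.17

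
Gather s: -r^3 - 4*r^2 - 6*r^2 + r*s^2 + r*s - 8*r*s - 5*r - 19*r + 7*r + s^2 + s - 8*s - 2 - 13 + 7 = -r^3 - 10*r^2 - 17*r + s^2*(r + 1) + s*(-7*r - 7) - 8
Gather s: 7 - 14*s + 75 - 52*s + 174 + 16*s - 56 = 200 - 50*s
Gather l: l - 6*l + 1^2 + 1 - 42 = -5*l - 40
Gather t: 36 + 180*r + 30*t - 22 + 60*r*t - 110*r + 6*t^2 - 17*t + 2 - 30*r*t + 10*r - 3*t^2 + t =80*r + 3*t^2 + t*(30*r + 14) + 16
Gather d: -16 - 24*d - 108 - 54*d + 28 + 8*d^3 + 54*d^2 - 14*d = 8*d^3 + 54*d^2 - 92*d - 96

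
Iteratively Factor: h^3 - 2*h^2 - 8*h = (h + 2)*(h^2 - 4*h) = h*(h + 2)*(h - 4)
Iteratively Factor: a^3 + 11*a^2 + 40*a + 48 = (a + 4)*(a^2 + 7*a + 12) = (a + 3)*(a + 4)*(a + 4)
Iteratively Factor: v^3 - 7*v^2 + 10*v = (v)*(v^2 - 7*v + 10) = v*(v - 5)*(v - 2)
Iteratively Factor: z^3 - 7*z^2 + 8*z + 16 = (z - 4)*(z^2 - 3*z - 4) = (z - 4)^2*(z + 1)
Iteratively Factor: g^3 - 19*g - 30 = (g + 2)*(g^2 - 2*g - 15) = (g - 5)*(g + 2)*(g + 3)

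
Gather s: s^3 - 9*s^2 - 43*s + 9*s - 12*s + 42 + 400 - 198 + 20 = s^3 - 9*s^2 - 46*s + 264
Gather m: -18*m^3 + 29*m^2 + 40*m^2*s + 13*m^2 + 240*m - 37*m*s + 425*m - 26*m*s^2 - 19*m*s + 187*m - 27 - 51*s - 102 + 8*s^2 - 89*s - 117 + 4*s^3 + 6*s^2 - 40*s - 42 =-18*m^3 + m^2*(40*s + 42) + m*(-26*s^2 - 56*s + 852) + 4*s^3 + 14*s^2 - 180*s - 288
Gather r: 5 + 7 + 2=14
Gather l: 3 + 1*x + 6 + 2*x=3*x + 9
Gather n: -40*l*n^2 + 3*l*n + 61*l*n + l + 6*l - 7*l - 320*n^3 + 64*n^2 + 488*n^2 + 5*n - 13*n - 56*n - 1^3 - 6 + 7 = -320*n^3 + n^2*(552 - 40*l) + n*(64*l - 64)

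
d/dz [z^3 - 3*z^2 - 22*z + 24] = 3*z^2 - 6*z - 22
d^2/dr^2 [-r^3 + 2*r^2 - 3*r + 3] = 4 - 6*r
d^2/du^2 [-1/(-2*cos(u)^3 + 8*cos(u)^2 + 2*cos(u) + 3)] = 2*((2*sin(u)^2*cos(u) - 8*sin(u)^2 + 11)*(-cos(u) - 32*cos(2*u) + 9*cos(3*u))/4 - 4*(-3*cos(u)^2 + 8*cos(u) + 1)^2*sin(u)^2)/(2*sin(u)^2*cos(u) - 8*sin(u)^2 + 11)^3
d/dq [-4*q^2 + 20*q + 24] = 20 - 8*q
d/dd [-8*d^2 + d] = 1 - 16*d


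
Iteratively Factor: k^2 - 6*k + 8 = (k - 4)*(k - 2)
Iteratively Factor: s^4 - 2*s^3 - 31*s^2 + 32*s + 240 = (s - 4)*(s^3 + 2*s^2 - 23*s - 60) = (s - 4)*(s + 4)*(s^2 - 2*s - 15) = (s - 4)*(s + 3)*(s + 4)*(s - 5)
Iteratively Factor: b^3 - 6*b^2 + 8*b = (b - 4)*(b^2 - 2*b) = b*(b - 4)*(b - 2)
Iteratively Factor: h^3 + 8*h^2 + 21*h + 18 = (h + 2)*(h^2 + 6*h + 9) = (h + 2)*(h + 3)*(h + 3)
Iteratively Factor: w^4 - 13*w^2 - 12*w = (w - 4)*(w^3 + 4*w^2 + 3*w) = w*(w - 4)*(w^2 + 4*w + 3) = w*(w - 4)*(w + 3)*(w + 1)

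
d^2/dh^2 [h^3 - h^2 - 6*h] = 6*h - 2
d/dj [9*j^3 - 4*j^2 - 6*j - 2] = 27*j^2 - 8*j - 6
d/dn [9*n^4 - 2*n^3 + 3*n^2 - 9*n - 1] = 36*n^3 - 6*n^2 + 6*n - 9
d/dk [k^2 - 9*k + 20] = 2*k - 9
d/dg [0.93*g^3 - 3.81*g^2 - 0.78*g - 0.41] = 2.79*g^2 - 7.62*g - 0.78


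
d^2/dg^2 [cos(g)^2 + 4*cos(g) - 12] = -4*cos(g) - 2*cos(2*g)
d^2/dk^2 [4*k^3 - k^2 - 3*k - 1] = 24*k - 2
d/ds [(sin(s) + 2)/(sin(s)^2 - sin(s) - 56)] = (-4*sin(s) + cos(s)^2 - 55)*cos(s)/(sin(s) + cos(s)^2 + 55)^2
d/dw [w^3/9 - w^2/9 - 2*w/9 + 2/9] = w^2/3 - 2*w/9 - 2/9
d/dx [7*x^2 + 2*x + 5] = 14*x + 2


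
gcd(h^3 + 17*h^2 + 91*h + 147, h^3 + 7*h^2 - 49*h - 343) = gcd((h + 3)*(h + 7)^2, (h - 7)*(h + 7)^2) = h^2 + 14*h + 49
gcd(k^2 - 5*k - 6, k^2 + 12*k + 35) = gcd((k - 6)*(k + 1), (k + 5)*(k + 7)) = 1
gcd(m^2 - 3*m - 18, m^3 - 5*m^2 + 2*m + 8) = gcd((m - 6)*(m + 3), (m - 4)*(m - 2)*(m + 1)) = 1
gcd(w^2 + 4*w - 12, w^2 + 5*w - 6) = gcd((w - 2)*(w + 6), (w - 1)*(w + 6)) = w + 6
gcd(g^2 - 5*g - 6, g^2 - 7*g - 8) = g + 1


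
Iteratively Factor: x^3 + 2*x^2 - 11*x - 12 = (x - 3)*(x^2 + 5*x + 4) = (x - 3)*(x + 1)*(x + 4)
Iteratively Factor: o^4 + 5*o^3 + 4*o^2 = (o)*(o^3 + 5*o^2 + 4*o) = o*(o + 1)*(o^2 + 4*o) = o*(o + 1)*(o + 4)*(o)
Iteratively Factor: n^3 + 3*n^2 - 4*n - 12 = (n - 2)*(n^2 + 5*n + 6) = (n - 2)*(n + 3)*(n + 2)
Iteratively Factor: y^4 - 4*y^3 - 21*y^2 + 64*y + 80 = (y - 5)*(y^3 + y^2 - 16*y - 16) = (y - 5)*(y + 1)*(y^2 - 16) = (y - 5)*(y + 1)*(y + 4)*(y - 4)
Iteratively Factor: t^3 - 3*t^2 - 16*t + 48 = (t + 4)*(t^2 - 7*t + 12) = (t - 4)*(t + 4)*(t - 3)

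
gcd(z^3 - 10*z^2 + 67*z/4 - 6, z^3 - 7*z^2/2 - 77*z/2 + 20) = z^2 - 17*z/2 + 4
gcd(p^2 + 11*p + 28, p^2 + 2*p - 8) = p + 4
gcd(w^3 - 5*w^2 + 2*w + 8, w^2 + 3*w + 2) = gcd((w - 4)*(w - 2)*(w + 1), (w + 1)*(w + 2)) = w + 1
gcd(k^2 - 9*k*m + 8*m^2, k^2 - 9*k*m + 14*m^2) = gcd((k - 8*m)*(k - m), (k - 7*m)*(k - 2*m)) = 1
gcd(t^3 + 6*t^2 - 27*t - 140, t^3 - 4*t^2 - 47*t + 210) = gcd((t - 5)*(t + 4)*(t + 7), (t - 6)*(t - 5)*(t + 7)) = t^2 + 2*t - 35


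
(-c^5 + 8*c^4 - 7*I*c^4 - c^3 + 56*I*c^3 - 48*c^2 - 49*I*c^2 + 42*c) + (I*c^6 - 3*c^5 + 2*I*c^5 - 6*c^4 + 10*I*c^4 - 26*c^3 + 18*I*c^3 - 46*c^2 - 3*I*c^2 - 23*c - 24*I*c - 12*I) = I*c^6 - 4*c^5 + 2*I*c^5 + 2*c^4 + 3*I*c^4 - 27*c^3 + 74*I*c^3 - 94*c^2 - 52*I*c^2 + 19*c - 24*I*c - 12*I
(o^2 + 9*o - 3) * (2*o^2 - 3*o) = 2*o^4 + 15*o^3 - 33*o^2 + 9*o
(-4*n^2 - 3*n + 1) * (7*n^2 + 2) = -28*n^4 - 21*n^3 - n^2 - 6*n + 2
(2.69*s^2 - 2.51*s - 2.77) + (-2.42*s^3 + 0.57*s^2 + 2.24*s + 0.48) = -2.42*s^3 + 3.26*s^2 - 0.27*s - 2.29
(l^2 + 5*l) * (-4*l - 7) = -4*l^3 - 27*l^2 - 35*l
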